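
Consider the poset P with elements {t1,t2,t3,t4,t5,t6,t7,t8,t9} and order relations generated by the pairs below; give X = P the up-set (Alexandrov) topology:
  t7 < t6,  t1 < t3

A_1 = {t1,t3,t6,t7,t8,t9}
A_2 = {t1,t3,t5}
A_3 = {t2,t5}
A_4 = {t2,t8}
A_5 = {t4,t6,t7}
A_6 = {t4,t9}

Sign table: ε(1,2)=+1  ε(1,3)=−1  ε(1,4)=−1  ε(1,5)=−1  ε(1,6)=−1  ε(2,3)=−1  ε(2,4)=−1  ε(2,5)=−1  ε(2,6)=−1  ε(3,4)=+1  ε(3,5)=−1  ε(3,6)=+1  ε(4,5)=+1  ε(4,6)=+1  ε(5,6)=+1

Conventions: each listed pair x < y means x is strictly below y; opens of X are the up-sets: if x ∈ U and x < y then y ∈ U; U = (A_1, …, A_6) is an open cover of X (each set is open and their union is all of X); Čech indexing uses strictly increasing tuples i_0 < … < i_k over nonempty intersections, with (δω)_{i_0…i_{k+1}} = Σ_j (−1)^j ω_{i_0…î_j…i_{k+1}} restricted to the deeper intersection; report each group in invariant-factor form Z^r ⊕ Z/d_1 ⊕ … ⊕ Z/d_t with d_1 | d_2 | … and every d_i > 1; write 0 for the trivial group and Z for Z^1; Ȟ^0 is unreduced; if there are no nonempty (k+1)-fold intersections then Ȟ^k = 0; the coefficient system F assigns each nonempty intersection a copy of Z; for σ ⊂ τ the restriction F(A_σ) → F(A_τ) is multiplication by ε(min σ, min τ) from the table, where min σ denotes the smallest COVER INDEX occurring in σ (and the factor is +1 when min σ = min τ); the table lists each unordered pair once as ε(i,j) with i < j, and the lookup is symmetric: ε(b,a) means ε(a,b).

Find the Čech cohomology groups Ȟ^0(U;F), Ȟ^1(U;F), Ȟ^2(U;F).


nonempty intersections:
  A12={t1,t3} A14={t8} A15={t6,t7} A16={t9} A23={t5} A34={t2} A56={t4}
C dims 6,7; δ0: rk 5, SNF 1^5
Ȟ^0: (6−5)−0=1 ⇒ Z
Ȟ^1: (7−0)−5=2 ⇒ Z^2
Ȟ^2: (0−0)−0=0 ⇒ 0

Ȟ^0 ≅ Z, Ȟ^1 ≅ Z^2 and Ȟ^2 ≅ 0


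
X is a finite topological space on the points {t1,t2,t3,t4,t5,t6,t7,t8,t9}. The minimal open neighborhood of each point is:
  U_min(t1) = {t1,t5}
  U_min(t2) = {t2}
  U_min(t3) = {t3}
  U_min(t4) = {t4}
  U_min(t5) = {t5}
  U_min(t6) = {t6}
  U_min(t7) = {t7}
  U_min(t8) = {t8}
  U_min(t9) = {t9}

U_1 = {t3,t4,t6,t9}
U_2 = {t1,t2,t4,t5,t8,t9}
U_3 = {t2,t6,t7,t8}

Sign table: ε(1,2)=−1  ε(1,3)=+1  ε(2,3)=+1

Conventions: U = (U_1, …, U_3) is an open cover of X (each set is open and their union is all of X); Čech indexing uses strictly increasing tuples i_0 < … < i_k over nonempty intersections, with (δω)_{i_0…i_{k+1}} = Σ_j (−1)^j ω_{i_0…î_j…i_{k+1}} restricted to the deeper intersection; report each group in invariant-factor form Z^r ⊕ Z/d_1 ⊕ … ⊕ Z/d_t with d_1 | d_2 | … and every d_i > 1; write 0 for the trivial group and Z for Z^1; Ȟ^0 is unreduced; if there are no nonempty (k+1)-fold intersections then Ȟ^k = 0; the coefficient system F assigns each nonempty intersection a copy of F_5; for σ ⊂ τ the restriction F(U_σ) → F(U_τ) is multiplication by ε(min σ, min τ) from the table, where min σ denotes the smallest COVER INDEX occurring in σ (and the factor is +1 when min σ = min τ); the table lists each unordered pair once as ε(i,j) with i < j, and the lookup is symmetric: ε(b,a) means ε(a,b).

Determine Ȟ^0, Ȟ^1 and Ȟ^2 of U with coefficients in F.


Ȟ^0 ≅ 0,  Ȟ^1 ≅ 0,  Ȟ^2 ≅ 0

nonempty intersections:
  U12={t4,t9} U13={t6} U23={t2,t8}
C dims 3,3; δ0: rk_F5 3
Ȟ^0: (3−3)−0=0 ⇒ 0
Ȟ^1: (3−0)−3=0 ⇒ 0
Ȟ^2: (0−0)−0=0 ⇒ 0


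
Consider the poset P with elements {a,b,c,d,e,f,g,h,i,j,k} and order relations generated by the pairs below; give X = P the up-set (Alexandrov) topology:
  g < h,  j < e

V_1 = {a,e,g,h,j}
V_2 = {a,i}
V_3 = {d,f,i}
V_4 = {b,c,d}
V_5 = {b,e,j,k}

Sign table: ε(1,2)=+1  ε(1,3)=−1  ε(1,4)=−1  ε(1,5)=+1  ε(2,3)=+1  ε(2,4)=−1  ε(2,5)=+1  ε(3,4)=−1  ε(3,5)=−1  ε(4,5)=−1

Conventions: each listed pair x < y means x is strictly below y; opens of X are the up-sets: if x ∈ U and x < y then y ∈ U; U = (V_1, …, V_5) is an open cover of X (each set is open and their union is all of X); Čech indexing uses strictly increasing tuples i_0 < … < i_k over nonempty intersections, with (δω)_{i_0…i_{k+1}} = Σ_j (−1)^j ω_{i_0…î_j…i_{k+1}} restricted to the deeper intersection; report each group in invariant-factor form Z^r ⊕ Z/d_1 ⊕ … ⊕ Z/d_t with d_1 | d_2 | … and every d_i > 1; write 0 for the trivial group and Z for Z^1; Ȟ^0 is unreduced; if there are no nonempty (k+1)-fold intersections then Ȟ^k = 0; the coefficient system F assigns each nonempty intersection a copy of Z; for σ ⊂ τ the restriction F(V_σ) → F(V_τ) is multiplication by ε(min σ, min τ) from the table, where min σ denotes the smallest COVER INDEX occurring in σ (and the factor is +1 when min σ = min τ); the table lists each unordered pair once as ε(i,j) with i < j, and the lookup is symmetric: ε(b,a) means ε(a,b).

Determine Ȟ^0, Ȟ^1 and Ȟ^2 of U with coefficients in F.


nonempty overlaps:
  V12={a} V15={e,j} V23={i} V34={d} V45={b}
C dims 5,5; δ0: rk 4, SNF 1^4
degree 0: 5−4−0 = 1 → Ȟ^0 ≅ Z
degree 1: 5−0−4 = 1 → Ȟ^1 ≅ Z
degree 2: 0−0−0 = 0 → Ȟ^2 ≅ 0

Ȟ^0 ≅ Z,  Ȟ^1 ≅ Z,  Ȟ^2 ≅ 0


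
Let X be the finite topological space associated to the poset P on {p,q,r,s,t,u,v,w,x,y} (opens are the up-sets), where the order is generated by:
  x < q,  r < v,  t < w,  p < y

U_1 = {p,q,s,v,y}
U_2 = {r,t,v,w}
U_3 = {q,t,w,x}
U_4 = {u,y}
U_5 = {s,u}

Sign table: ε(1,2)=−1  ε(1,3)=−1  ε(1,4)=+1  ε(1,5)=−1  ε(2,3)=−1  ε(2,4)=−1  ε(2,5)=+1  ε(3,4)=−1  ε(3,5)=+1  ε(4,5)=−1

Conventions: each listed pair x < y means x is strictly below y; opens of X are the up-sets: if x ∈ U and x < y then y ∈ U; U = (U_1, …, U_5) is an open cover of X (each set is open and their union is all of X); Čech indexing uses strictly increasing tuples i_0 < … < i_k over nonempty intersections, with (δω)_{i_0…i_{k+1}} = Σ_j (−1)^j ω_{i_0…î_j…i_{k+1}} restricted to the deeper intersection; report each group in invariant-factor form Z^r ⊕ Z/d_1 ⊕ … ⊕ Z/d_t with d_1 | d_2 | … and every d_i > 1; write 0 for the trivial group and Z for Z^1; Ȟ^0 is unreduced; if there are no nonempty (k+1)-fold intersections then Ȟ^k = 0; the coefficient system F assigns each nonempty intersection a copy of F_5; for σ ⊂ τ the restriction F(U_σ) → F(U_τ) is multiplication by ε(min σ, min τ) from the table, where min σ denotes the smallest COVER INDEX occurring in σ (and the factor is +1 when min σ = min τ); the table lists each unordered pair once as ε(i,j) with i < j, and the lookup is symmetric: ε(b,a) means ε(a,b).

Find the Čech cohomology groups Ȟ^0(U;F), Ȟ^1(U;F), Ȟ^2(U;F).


cover nerve:
  U12={v} U13={q} U14={y} U15={s} U23={t,w} U45={u}
C dims 5,6; δ0: rk_F5 5
Ȟ^0: (5−5)−0=0 ⇒ 0
Ȟ^1: (6−0)−5=1 ⇒ Z/5
Ȟ^2: (0−0)−0=0 ⇒ 0

Ȟ^0(U;F) ≅ 0,  Ȟ^1(U;F) ≅ Z/5,  Ȟ^2(U;F) ≅ 0


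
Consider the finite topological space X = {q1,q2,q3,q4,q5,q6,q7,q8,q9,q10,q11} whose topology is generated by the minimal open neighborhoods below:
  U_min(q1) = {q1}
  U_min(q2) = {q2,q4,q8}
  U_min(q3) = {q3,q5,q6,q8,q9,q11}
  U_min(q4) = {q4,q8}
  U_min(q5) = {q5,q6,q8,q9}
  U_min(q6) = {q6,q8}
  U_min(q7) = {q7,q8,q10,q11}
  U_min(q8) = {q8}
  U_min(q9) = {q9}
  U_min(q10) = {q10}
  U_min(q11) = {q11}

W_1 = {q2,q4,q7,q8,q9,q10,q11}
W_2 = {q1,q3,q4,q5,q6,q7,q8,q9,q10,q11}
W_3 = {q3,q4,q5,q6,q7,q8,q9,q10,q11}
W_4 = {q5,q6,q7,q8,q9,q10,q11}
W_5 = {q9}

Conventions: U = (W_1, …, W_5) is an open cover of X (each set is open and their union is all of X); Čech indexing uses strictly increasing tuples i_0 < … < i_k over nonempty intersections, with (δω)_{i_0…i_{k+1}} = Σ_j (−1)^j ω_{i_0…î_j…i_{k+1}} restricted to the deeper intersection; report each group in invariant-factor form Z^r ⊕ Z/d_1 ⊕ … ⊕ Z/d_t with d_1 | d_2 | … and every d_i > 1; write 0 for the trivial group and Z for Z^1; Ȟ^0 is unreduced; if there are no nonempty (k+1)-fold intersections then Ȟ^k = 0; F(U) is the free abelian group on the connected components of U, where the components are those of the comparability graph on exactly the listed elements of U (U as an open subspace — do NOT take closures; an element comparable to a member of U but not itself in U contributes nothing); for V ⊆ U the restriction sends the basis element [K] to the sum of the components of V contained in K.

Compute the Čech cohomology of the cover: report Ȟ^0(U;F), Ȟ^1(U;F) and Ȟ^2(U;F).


cover nerve:
  W12={q4,q7,q8,q9,q10,q11} W13={q4,q7,q8,q9,q10,q11} W14={q7,q8,q9,q10,q11} W15={q9} W23={q3,q4,q5,q6,q7,q8,q9,q10,q11} W24={q5,q6,q7,q8,q9,q10,q11} W25={q9} W34={q5,q6,q7,q8,q9,q10,q11} W35={q9} W45={q9}
  W123={q4,q7,q8,q9,q10,q11} W124={q7,q8,q9,q10,q11} W125={q9} W134={q7,q8,q9,q10,q11} W135={q9} W145={q9} W234={q5,q6,q7,q8,q9,q10,q11} W235={q9} W245={q9} W345={q9}
  W1234={q7,q8,q9,q10,q11} W1235={q9} W1245={q9} W1345={q9} W2345={q9}
  W12345={q9}
components per intersection:
  W1: {q2,q4,q7,q8,q10,q11} {q9}
  W2: {q1} {q3,q4,q5,q6,q7,q8,q9,q10,q11}
  W3: {q3,q4,q5,q6,q7,q8,q9,q10,q11}
  W4: {q5,q6,q7,q8,q9,q10,q11}
  W5: {q9}
  W12: {q4,q7,q8,q10,q11} {q9}
  W13: {q4,q7,q8,q10,q11} {q9}
  W14: {q7,q8,q10,q11} {q9}
  W15: {q9}
  W23: {q3,q4,q5,q6,q7,q8,q9,q10,q11}
  W24: {q5,q6,q7,q8,q9,q10,q11}
  W25: {q9}
  W34: {q5,q6,q7,q8,q9,q10,q11}
  W35: {q9}
  W45: {q9}
  W123: {q4,q7,q8,q10,q11} {q9}
  W124: {q7,q8,q10,q11} {q9}
  W125: {q9}
  W134: {q7,q8,q10,q11} {q9}
  W135: {q9}
  W145: {q9}
  W234: {q5,q6,q7,q8,q9,q10,q11}
  W235: {q9}
  W245: {q9}
  W345: {q9}
  W1234: {q7,q8,q10,q11} {q9}
  W1235: {q9}
  W1245: {q9}
  W1345: {q9}
  W2345: {q9}
  W12345: {q9}
C dims 7,13,13,6; δ0: rk 5, SNF 1^5; δ1: rk 8, SNF 1^8; δ2: rk 5, SNF 1^5
Ȟ^0: (7−5)−0=2 ⇒ Z^2
Ȟ^1: (13−8)−5=0 ⇒ 0
Ȟ^2: (13−5)−8=0 ⇒ 0

Ȟ^0(U;F) ≅ Z^2, Ȟ^1(U;F) ≅ 0, Ȟ^2(U;F) ≅ 0


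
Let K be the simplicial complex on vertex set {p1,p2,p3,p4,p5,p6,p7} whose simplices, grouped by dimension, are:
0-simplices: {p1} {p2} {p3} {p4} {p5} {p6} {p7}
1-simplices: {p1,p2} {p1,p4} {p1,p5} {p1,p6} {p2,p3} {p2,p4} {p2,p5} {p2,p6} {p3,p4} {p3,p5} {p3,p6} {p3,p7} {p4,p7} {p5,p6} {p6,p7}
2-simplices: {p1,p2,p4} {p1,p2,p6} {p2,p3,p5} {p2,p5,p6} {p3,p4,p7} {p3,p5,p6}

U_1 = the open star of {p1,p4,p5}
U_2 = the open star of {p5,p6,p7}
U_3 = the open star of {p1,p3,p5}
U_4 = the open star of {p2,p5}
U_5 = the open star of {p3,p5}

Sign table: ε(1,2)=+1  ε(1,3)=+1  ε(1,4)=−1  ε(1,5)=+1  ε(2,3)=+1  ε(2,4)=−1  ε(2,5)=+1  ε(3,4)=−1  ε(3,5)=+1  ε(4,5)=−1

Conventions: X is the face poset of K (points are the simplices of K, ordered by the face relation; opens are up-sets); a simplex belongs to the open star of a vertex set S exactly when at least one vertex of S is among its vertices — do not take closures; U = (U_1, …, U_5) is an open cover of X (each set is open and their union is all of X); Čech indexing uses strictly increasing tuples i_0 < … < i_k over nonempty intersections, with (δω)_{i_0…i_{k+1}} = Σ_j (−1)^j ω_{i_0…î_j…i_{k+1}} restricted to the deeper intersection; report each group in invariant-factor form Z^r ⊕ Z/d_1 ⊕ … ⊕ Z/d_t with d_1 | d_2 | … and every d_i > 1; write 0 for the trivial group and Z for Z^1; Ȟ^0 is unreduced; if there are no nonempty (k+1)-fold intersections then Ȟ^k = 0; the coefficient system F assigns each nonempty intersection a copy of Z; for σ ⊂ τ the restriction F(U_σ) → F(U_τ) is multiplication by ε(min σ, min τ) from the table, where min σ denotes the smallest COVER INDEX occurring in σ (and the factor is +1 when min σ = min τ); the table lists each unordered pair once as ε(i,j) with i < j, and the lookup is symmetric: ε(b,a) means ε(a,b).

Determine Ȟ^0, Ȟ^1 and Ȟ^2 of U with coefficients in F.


intersection data:
  U1={{p1},{p4},{p5},{p1,p2},{p1,p4},{p1,p5},{p1,p6},{p2,p4},{p2,p5},{p3,p4},{p3,p5},{p4,p7},{p5,p6},{p1,p2,p4},{p1,p2,p6},{p2,p3,p5},{p2,p5,p6},{p3,p4,p7},{p3,p5,p6}} U2={{p5},{p6},{p7},{p1,p5},{p1,p6},{p2,p5},{p2,p6},{p3,p5},{p3,p6},{p3,p7},{p4,p7},{p5,p6},{p6,p7},{p1,p2,p6},{p2,p3,p5},{p2,p5,p6},{p3,p4,p7},{p3,p5,p6}} U3={{p1},{p3},{p5},{p1,p2},{p1,p4},{p1,p5},{p1,p6},{p2,p3},{p2,p5},{p3,p4},{p3,p5},{p3,p6},{p3,p7},{p5,p6},{p1,p2,p4},{p1,p2,p6},{p2,p3,p5},{p2,p5,p6},{p3,p4,p7},{p3,p5,p6}} U4={{p2},{p5},{p1,p2},{p1,p5},{p2,p3},{p2,p4},{p2,p5},{p2,p6},{p3,p5},{p5,p6},{p1,p2,p4},{p1,p2,p6},{p2,p3,p5},{p2,p5,p6},{p3,p5,p6}} U5={{p3},{p5},{p1,p5},{p2,p3},{p2,p5},{p3,p4},{p3,p5},{p3,p6},{p3,p7},{p5,p6},{p2,p3,p5},{p2,p5,p6},{p3,p4,p7},{p3,p5,p6}}
  U12={{p5},{p1,p5},{p1,p6},{p2,p5},{p3,p5},{p4,p7},{p5,p6},{p1,p2,p6},{p2,p3,p5},{p2,p5,p6},{p3,p4,p7},{p3,p5,p6}} U13={{p1},{p5},{p1,p2},{p1,p4},{p1,p5},{p1,p6},{p2,p5},{p3,p4},{p3,p5},{p5,p6},{p1,p2,p4},{p1,p2,p6},{p2,p3,p5},{p2,p5,p6},{p3,p4,p7},{p3,p5,p6}} U14={{p5},{p1,p2},{p1,p5},{p2,p4},{p2,p5},{p3,p5},{p5,p6},{p1,p2,p4},{p1,p2,p6},{p2,p3,p5},{p2,p5,p6},{p3,p5,p6}} U15={{p5},{p1,p5},{p2,p5},{p3,p4},{p3,p5},{p5,p6},{p2,p3,p5},{p2,p5,p6},{p3,p4,p7},{p3,p5,p6}} U23={{p5},{p1,p5},{p1,p6},{p2,p5},{p3,p5},{p3,p6},{p3,p7},{p5,p6},{p1,p2,p6},{p2,p3,p5},{p2,p5,p6},{p3,p4,p7},{p3,p5,p6}} U24={{p5},{p1,p5},{p2,p5},{p2,p6},{p3,p5},{p5,p6},{p1,p2,p6},{p2,p3,p5},{p2,p5,p6},{p3,p5,p6}} U25={{p5},{p1,p5},{p2,p5},{p3,p5},{p3,p6},{p3,p7},{p5,p6},{p2,p3,p5},{p2,p5,p6},{p3,p4,p7},{p3,p5,p6}} U34={{p5},{p1,p2},{p1,p5},{p2,p3},{p2,p5},{p3,p5},{p5,p6},{p1,p2,p4},{p1,p2,p6},{p2,p3,p5},{p2,p5,p6},{p3,p5,p6}} U35={{p3},{p5},{p1,p5},{p2,p3},{p2,p5},{p3,p4},{p3,p5},{p3,p6},{p3,p7},{p5,p6},{p2,p3,p5},{p2,p5,p6},{p3,p4,p7},{p3,p5,p6}} U45={{p5},{p1,p5},{p2,p3},{p2,p5},{p3,p5},{p5,p6},{p2,p3,p5},{p2,p5,p6},{p3,p5,p6}}
  U123={{p5},{p1,p5},{p1,p6},{p2,p5},{p3,p5},{p5,p6},{p1,p2,p6},{p2,p3,p5},{p2,p5,p6},{p3,p4,p7},{p3,p5,p6}} U124={{p5},{p1,p5},{p2,p5},{p3,p5},{p5,p6},{p1,p2,p6},{p2,p3,p5},{p2,p5,p6},{p3,p5,p6}} U125={{p5},{p1,p5},{p2,p5},{p3,p5},{p5,p6},{p2,p3,p5},{p2,p5,p6},{p3,p4,p7},{p3,p5,p6}} U134={{p5},{p1,p2},{p1,p5},{p2,p5},{p3,p5},{p5,p6},{p1,p2,p4},{p1,p2,p6},{p2,p3,p5},{p2,p5,p6},{p3,p5,p6}} U135={{p5},{p1,p5},{p2,p5},{p3,p4},{p3,p5},{p5,p6},{p2,p3,p5},{p2,p5,p6},{p3,p4,p7},{p3,p5,p6}} U145={{p5},{p1,p5},{p2,p5},{p3,p5},{p5,p6},{p2,p3,p5},{p2,p5,p6},{p3,p5,p6}} U234={{p5},{p1,p5},{p2,p5},{p3,p5},{p5,p6},{p1,p2,p6},{p2,p3,p5},{p2,p5,p6},{p3,p5,p6}} U235={{p5},{p1,p5},{p2,p5},{p3,p5},{p3,p6},{p3,p7},{p5,p6},{p2,p3,p5},{p2,p5,p6},{p3,p4,p7},{p3,p5,p6}} U245={{p5},{p1,p5},{p2,p5},{p3,p5},{p5,p6},{p2,p3,p5},{p2,p5,p6},{p3,p5,p6}} U345={{p5},{p1,p5},{p2,p3},{p2,p5},{p3,p5},{p5,p6},{p2,p3,p5},{p2,p5,p6},{p3,p5,p6}}
  U1234={{p5},{p1,p5},{p2,p5},{p3,p5},{p5,p6},{p1,p2,p6},{p2,p3,p5},{p2,p5,p6},{p3,p5,p6}} U1235={{p5},{p1,p5},{p2,p5},{p3,p5},{p5,p6},{p2,p3,p5},{p2,p5,p6},{p3,p4,p7},{p3,p5,p6}} U1245={{p5},{p1,p5},{p2,p5},{p3,p5},{p5,p6},{p2,p3,p5},{p2,p5,p6},{p3,p5,p6}} U1345={{p5},{p1,p5},{p2,p5},{p3,p5},{p5,p6},{p2,p3,p5},{p2,p5,p6},{p3,p5,p6}} U2345={{p5},{p1,p5},{p2,p5},{p3,p5},{p5,p6},{p2,p3,p5},{p2,p5,p6},{p3,p5,p6}}
  U12345={{p5},{p1,p5},{p2,p5},{p3,p5},{p5,p6},{p2,p3,p5},{p2,p5,p6},{p3,p5,p6}}
C dims 5,10,10,5; δ0: rk 4, SNF 1^4; δ1: rk 6, SNF 1^6; δ2: rk 4, SNF 1^4
Ȟ^0 = (5 − 4) − 0 = 1, so Ȟ^0 ≅ Z
Ȟ^1 = (10 − 6) − 4 = 0, so Ȟ^1 ≅ 0
Ȟ^2 = (10 − 4) − 6 = 0, so Ȟ^2 ≅ 0

Ȟ^0 = Z, Ȟ^1 = 0 and Ȟ^2 = 0


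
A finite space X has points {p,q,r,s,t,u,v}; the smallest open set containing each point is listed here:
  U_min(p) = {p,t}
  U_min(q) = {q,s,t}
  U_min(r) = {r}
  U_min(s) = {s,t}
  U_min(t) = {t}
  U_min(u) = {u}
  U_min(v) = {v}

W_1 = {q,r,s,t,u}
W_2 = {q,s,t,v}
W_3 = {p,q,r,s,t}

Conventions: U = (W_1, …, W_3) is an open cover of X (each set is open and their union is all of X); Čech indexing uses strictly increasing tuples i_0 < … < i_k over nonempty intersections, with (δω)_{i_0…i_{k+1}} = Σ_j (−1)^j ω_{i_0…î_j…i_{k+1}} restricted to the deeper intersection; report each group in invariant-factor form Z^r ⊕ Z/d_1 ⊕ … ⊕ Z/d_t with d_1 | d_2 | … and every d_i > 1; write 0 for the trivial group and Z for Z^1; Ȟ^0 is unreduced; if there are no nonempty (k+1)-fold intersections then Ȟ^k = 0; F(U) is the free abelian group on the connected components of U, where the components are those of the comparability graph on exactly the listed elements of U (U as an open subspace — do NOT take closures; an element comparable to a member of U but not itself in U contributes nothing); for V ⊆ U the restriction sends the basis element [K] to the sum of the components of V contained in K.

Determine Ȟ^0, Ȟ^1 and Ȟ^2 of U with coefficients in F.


Ȟ^0 ≅ Z^4, Ȟ^1 ≅ 0 and Ȟ^2 ≅ 0

nonempty overlaps:
  W12={q,s,t} W13={q,r,s,t} W23={q,s,t}
  W123={q,s,t}
components per intersection:
  W1: {q,s,t} {r} {u}
  W2: {q,s,t} {v}
  W3: {p,q,s,t} {r}
  W12: {q,s,t}
  W13: {q,s,t} {r}
  W23: {q,s,t}
  W123: {q,s,t}
C dims 7,4,1; δ0: rk 3, SNF 1^3; δ1: rk 1, SNF 1^1
degree 0: 7−3−0 = 4 → Ȟ^0 ≅ Z^4
degree 1: 4−1−3 = 0 → Ȟ^1 ≅ 0
degree 2: 1−0−1 = 0 → Ȟ^2 ≅ 0


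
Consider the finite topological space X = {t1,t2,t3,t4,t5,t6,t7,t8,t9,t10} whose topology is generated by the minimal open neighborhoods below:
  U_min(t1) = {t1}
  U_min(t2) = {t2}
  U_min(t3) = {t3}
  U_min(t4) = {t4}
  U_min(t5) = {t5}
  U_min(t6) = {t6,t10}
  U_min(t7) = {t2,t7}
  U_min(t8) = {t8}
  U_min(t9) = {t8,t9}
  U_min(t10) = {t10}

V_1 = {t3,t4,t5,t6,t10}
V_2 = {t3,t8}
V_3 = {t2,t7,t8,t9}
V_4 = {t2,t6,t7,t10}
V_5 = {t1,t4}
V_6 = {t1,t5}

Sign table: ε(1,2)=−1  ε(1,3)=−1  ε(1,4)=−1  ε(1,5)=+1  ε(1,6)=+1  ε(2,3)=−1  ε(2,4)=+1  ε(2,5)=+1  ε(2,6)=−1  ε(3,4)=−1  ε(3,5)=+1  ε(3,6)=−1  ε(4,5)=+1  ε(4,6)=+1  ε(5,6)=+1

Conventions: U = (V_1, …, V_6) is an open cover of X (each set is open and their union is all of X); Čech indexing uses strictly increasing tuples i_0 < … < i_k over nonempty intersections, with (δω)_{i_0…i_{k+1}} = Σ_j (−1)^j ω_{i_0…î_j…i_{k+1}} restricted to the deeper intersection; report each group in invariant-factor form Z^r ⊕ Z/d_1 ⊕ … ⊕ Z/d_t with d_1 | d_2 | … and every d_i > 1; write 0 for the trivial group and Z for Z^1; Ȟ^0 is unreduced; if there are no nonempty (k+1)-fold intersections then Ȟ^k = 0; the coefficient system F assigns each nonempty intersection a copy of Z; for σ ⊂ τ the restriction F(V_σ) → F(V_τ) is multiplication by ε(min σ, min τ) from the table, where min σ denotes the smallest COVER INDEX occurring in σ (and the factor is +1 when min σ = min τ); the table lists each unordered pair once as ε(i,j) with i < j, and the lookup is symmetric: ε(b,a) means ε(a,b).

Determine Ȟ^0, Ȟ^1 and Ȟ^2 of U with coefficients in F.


Ȟ^0 ≅ Z, Ȟ^1 ≅ Z^2 and Ȟ^2 ≅ 0

nonempty intersections:
  V12={t3} V14={t6,t10} V15={t4} V16={t5} V23={t8} V34={t2,t7} V56={t1}
C dims 6,7; δ0: rk 5, SNF 1^5
Ȟ^0: (6−5)−0=1 ⇒ Z
Ȟ^1: (7−0)−5=2 ⇒ Z^2
Ȟ^2: (0−0)−0=0 ⇒ 0


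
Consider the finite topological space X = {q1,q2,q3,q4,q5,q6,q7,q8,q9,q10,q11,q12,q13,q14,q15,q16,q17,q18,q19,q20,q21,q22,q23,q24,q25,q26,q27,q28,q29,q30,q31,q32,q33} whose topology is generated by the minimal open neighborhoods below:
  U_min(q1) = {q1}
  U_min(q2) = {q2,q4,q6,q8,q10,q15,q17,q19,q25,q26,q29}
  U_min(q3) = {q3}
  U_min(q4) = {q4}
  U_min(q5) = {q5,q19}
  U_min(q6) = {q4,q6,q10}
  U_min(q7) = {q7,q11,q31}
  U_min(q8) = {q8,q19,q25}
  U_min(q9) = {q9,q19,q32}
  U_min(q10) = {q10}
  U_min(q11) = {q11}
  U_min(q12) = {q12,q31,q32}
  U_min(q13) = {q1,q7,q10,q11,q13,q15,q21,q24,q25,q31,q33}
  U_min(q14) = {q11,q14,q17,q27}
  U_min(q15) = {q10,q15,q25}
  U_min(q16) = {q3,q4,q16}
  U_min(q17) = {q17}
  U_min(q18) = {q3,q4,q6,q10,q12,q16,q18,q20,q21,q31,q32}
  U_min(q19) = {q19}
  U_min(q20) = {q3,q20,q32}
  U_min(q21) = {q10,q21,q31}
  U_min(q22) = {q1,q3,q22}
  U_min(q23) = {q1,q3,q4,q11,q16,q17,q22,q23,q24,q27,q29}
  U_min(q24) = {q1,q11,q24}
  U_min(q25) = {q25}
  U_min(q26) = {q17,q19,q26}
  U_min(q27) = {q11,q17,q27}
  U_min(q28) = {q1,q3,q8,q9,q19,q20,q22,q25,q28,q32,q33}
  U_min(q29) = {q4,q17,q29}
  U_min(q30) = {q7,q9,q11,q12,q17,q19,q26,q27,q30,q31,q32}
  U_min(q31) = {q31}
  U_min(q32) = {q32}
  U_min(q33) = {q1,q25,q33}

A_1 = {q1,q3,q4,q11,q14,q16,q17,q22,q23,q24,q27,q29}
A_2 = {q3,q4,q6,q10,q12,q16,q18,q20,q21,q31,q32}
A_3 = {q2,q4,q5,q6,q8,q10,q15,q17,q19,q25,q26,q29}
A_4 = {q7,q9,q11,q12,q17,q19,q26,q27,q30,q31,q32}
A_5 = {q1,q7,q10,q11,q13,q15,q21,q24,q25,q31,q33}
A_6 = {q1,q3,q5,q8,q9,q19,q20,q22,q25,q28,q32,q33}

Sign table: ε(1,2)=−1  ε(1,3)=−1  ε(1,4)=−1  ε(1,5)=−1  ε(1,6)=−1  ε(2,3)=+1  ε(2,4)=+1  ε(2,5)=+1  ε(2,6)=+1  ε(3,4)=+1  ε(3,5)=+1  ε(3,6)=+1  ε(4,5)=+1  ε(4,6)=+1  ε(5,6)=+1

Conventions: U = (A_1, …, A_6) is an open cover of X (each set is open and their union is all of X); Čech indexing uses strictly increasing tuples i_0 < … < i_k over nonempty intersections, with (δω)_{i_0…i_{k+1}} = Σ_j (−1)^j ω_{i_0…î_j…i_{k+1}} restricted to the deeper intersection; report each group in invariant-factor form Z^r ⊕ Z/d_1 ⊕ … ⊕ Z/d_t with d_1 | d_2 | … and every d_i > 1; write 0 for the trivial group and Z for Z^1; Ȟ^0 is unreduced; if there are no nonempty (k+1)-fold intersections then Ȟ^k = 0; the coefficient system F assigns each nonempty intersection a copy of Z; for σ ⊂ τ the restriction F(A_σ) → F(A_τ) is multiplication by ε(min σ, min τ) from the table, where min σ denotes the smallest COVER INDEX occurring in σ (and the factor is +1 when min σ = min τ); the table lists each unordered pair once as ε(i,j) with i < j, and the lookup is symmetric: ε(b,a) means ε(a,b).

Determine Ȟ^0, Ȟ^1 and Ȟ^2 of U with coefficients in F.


cover nerve:
  A12={q3,q4,q16} A13={q4,q17,q29} A14={q11,q17,q27} A15={q1,q11,q24} A16={q1,q3,q22} A23={q4,q6,q10} A24={q12,q31,q32} A25={q10,q21,q31} A26={q3,q20,q32} A34={q17,q19,q26} A35={q10,q15,q25} A36={q5,q8,q19,q25} A45={q7,q11,q31} A46={q9,q19,q32} A56={q1,q25,q33}
  A123={q4} A126={q3} A134={q17} A145={q11} A156={q1} A235={q10} A245={q31} A246={q32} A346={q19} A356={q25}
C dims 6,15,10; δ0: rk 5, SNF 1^5; δ1: rk 10, SNF 1^9·2
Ȟ^0: (6−5)−0=1 ⇒ Z
Ȟ^1: (15−10)−5=0 ⇒ 0
Ȟ^2: (10−0)−10=0 plus torsion [2] ⇒ Z/2

Ȟ^0(U;F) ≅ Z,  Ȟ^1(U;F) ≅ 0,  Ȟ^2(U;F) ≅ Z/2


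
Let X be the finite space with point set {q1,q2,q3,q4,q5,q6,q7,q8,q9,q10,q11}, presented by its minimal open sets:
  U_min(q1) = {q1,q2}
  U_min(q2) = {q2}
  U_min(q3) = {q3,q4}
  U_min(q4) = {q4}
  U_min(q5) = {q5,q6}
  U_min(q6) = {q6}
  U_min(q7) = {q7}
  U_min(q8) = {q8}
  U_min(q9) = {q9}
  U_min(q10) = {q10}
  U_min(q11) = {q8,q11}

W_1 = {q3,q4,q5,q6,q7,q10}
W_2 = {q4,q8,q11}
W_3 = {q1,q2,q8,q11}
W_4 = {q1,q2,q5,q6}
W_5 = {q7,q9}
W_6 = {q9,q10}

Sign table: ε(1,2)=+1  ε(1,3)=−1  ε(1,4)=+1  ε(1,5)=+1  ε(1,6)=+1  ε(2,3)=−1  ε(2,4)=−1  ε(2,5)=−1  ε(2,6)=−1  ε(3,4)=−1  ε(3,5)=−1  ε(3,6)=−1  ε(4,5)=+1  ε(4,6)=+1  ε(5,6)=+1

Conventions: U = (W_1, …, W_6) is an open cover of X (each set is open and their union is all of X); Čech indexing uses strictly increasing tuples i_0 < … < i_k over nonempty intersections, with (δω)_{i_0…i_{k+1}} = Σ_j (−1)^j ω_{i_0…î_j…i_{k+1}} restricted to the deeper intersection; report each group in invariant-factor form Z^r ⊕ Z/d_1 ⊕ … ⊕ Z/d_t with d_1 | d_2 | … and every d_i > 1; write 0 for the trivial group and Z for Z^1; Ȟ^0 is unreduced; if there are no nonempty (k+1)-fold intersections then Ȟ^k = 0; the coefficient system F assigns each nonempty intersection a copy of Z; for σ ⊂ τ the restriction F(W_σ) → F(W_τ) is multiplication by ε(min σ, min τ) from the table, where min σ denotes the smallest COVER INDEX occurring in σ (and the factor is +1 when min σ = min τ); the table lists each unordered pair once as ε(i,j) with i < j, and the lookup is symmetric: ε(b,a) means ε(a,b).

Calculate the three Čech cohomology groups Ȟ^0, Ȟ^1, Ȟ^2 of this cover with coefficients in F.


cover nerve:
  W12={q4} W14={q5,q6} W15={q7} W16={q10} W23={q8,q11} W34={q1,q2} W56={q9}
C dims 6,7; δ0: rk 5, SNF 1^5
Ȟ^0: (6−5)−0=1 ⇒ Z
Ȟ^1: (7−0)−5=2 ⇒ Z^2
Ȟ^2: (0−0)−0=0 ⇒ 0

Ȟ^0 = Z, Ȟ^1 = Z^2, Ȟ^2 = 0


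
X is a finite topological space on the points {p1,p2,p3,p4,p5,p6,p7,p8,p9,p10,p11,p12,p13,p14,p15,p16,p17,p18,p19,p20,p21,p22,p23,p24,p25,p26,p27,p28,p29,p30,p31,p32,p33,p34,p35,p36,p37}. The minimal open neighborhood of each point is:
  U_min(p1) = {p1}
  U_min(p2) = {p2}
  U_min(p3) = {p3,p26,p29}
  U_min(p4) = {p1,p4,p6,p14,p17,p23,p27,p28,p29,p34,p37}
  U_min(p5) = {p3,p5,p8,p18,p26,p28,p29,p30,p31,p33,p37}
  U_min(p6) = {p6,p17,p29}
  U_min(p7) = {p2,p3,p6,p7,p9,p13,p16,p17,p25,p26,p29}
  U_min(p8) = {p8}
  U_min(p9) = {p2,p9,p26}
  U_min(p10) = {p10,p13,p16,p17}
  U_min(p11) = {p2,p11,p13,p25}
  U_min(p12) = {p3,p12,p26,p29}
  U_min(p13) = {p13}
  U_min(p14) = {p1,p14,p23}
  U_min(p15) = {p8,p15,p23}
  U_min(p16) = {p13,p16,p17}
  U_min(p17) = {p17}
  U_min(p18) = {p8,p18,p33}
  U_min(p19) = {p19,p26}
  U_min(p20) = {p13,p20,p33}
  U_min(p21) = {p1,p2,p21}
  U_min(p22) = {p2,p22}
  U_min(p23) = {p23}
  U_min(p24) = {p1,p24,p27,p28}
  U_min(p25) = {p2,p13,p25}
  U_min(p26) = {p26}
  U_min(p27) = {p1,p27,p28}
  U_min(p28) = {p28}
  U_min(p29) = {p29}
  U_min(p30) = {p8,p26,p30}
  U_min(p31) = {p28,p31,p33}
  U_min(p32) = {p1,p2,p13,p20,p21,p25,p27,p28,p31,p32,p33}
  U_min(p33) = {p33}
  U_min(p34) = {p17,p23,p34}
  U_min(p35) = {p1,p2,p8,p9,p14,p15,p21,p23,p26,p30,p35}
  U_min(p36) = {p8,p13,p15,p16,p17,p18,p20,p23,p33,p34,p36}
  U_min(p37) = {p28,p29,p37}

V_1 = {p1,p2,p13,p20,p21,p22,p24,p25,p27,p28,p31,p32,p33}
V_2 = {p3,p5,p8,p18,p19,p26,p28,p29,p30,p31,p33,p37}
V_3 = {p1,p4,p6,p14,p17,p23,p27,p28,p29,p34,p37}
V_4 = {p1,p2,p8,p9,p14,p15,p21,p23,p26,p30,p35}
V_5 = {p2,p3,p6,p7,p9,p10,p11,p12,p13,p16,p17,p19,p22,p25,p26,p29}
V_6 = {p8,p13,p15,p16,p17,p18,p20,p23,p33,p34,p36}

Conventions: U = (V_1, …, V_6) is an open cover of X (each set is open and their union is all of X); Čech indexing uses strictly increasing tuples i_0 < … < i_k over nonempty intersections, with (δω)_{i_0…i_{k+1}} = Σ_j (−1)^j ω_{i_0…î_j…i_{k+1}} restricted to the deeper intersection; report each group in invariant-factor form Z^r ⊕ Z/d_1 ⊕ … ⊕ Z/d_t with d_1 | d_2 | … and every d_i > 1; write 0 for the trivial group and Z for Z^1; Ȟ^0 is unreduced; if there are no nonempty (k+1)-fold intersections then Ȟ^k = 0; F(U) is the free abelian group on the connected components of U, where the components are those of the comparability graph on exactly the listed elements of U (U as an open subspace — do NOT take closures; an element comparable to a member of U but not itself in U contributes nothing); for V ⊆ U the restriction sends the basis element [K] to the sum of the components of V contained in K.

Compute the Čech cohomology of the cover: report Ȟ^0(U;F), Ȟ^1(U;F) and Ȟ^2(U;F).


cover nerve:
  V12={p28,p31,p33} V13={p1,p27,p28} V14={p1,p2,p21} V15={p2,p13,p22,p25} V16={p13,p20,p33} V23={p28,p29,p37} V24={p8,p26,p30} V25={p3,p19,p26,p29} V26={p8,p18,p33} V34={p1,p14,p23} V35={p6,p17,p29} V36={p17,p23,p34} V45={p2,p9,p26} V46={p8,p15,p23} V56={p13,p16,p17}
  V123={p28} V126={p33} V134={p1} V145={p2} V156={p13} V235={p29} V245={p26} V246={p8} V346={p23} V356={p17}
components per intersection:
  V1: {p1,p2,p13,p20,p21,p22,p24,p25,p27,p28,p31,p32,p33}
  V2: {p3,p5,p8,p18,p19,p26,p28,p29,p30,p31,p33,p37}
  V3: {p1,p4,p6,p14,p17,p23,p27,p28,p29,p34,p37}
  V4: {p1,p2,p8,p9,p14,p15,p21,p23,p26,p30,p35}
  V5: {p2,p3,p6,p7,p9,p10,p11,p12,p13,p16,p17,p19,p22,p25,p26,p29}
  V6: {p8,p13,p15,p16,p17,p18,p20,p23,p33,p34,p36}
  V12: {p28,p31,p33}
  V13: {p1,p27,p28}
  V14: {p1,p2,p21}
  V15: {p2,p13,p22,p25}
  V16: {p13,p20,p33}
  V23: {p28,p29,p37}
  V24: {p8,p26,p30}
  V25: {p3,p19,p26,p29}
  V26: {p8,p18,p33}
  V34: {p1,p14,p23}
  V35: {p6,p17,p29}
  V36: {p17,p23,p34}
  V45: {p2,p9,p26}
  V46: {p8,p15,p23}
  V56: {p13,p16,p17}
  V123: {p28}
  V126: {p33}
  V134: {p1}
  V145: {p2}
  V156: {p13}
  V235: {p29}
  V245: {p26}
  V246: {p8}
  V346: {p23}
  V356: {p17}
C dims 6,15,10; δ0: rk 5, SNF 1^5; δ1: rk 10, SNF 1^9·2
Ȟ^0: (6−5)−0=1 ⇒ Z
Ȟ^1: (15−10)−5=0 ⇒ 0
Ȟ^2: (10−0)−10=0 plus torsion [2] ⇒ Z/2

Ȟ^0(U;F) ≅ Z; Ȟ^1(U;F) ≅ 0; Ȟ^2(U;F) ≅ Z/2


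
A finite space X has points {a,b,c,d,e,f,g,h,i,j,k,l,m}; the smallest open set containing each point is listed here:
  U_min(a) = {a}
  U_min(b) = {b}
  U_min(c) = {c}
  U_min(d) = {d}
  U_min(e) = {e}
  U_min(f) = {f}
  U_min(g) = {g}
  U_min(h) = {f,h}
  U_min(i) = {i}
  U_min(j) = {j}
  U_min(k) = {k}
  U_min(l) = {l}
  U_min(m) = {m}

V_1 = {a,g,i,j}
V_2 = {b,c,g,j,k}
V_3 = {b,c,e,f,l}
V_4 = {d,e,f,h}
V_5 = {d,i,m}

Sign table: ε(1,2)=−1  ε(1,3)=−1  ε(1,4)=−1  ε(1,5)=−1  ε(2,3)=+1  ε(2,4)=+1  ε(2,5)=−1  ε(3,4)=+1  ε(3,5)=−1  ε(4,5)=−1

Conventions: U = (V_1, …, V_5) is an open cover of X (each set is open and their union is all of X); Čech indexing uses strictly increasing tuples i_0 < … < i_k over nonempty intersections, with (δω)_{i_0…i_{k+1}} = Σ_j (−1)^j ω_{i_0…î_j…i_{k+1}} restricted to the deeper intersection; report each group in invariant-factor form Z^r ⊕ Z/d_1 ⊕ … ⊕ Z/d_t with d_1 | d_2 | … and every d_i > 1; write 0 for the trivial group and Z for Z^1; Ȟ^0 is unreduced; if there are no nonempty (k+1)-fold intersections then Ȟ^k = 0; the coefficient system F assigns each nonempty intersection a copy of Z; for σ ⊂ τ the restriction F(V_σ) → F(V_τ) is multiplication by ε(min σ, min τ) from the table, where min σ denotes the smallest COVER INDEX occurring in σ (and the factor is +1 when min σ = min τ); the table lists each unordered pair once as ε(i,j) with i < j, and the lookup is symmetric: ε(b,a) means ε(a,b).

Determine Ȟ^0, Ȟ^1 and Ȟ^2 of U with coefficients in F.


nonempty overlaps:
  V12={g,j} V15={i} V23={b,c} V34={e,f} V45={d}
C dims 5,5; δ0: rk 5, SNF 1^4·2
degree 0: 5−5−0 = 0 → Ȟ^0 ≅ 0
degree 1: 5−0−5 = 0 plus torsion [2] → Ȟ^1 ≅ Z/2
degree 2: 0−0−0 = 0 → Ȟ^2 ≅ 0

Ȟ^0(U;F) ≅ 0; Ȟ^1(U;F) ≅ Z/2; Ȟ^2(U;F) ≅ 0


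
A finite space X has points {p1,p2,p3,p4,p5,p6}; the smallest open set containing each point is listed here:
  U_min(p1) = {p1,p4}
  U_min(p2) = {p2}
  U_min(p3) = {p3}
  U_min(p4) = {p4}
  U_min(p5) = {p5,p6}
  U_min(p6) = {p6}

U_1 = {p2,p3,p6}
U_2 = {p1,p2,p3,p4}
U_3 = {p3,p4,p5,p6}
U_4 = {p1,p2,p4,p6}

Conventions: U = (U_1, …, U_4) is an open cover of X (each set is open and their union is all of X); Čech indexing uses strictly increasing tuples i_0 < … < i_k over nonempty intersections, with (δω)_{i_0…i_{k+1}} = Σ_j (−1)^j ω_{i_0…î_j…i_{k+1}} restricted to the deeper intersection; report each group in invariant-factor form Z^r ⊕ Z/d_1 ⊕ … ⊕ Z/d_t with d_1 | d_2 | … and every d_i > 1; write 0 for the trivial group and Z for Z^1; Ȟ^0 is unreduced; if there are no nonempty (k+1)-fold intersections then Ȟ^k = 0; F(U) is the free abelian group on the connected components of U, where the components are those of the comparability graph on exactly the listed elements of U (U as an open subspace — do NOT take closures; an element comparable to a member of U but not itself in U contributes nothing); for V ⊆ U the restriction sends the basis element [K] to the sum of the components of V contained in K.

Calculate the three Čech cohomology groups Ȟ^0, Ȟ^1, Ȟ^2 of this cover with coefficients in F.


cover nerve:
  U12={p2,p3} U13={p3,p6} U14={p2,p6} U23={p3,p4} U24={p1,p2,p4} U34={p4,p6}
  U123={p3} U124={p2} U134={p6} U234={p4}
components per intersection:
  U1: {p2} {p3} {p6}
  U2: {p1,p4} {p2} {p3}
  U3: {p3} {p4} {p5,p6}
  U4: {p1,p4} {p2} {p6}
  U12: {p2} {p3}
  U13: {p3} {p6}
  U14: {p2} {p6}
  U23: {p3} {p4}
  U24: {p1,p4} {p2}
  U34: {p4} {p6}
  U123: {p3}
  U124: {p2}
  U134: {p6}
  U234: {p4}
C dims 12,12,4; δ0: rk 8, SNF 1^8; δ1: rk 4, SNF 1^4
Ȟ^0: (12−8)−0=4 ⇒ Z^4
Ȟ^1: (12−4)−8=0 ⇒ 0
Ȟ^2: (4−0)−4=0 ⇒ 0

Ȟ^0 = Z^4, Ȟ^1 = 0 and Ȟ^2 = 0


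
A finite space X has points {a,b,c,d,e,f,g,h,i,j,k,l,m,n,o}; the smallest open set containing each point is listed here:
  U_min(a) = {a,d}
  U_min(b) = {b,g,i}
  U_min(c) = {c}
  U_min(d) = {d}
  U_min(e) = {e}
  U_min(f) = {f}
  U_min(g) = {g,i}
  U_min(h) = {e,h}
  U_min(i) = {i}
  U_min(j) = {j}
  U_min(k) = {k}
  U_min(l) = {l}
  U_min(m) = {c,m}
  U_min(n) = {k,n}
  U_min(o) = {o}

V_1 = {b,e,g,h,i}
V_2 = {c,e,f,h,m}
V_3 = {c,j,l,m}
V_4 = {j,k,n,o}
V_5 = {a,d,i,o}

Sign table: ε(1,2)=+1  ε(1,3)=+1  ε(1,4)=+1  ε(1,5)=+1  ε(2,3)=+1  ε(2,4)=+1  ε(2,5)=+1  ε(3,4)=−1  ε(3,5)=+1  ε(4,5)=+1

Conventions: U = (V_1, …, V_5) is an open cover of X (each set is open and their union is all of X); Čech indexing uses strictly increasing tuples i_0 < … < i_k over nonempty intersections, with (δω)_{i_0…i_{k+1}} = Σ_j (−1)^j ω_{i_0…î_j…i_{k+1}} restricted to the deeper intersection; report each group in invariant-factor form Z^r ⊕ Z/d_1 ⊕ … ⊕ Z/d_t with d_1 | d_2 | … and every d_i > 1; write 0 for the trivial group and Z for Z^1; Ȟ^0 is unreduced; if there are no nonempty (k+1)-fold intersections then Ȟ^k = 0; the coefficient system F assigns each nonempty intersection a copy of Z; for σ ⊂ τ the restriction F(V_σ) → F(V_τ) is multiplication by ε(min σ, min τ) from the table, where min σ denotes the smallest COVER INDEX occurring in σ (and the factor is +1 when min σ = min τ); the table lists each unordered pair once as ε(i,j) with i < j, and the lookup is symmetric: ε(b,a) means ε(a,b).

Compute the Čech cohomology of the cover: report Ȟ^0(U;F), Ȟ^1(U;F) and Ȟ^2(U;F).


Ȟ^0(U;F) ≅ 0, Ȟ^1(U;F) ≅ Z/2 and Ȟ^2(U;F) ≅ 0

nonempty overlaps:
  V12={e,h} V15={i} V23={c,m} V34={j} V45={o}
C dims 5,5; δ0: rk 5, SNF 1^4·2
degree 0: 5−5−0 = 0 → Ȟ^0 ≅ 0
degree 1: 5−0−5 = 0 plus torsion [2] → Ȟ^1 ≅ Z/2
degree 2: 0−0−0 = 0 → Ȟ^2 ≅ 0


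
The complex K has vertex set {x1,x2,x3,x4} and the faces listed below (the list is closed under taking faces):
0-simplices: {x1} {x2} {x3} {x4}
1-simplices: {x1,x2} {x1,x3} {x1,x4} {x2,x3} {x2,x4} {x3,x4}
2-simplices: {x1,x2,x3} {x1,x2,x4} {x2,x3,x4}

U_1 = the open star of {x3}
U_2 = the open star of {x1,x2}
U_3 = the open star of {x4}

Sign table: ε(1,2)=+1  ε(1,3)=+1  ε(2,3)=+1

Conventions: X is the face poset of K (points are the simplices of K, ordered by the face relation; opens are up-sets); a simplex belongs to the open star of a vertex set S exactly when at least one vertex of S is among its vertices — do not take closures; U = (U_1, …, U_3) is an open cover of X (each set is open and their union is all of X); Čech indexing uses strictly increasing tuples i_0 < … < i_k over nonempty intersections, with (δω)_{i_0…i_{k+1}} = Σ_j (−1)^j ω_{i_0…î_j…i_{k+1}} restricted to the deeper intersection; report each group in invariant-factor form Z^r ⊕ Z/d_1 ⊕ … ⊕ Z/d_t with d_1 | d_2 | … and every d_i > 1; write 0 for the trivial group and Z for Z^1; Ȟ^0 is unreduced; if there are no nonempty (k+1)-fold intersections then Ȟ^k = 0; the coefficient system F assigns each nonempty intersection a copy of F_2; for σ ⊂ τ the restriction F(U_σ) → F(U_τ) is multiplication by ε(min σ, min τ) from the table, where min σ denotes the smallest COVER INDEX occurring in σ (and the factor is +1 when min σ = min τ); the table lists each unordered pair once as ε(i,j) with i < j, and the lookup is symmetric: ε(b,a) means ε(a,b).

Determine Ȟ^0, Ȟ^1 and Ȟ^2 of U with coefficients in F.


nonempty overlaps:
  U1={{x3},{x1,x3},{x2,x3},{x3,x4},{x1,x2,x3},{x2,x3,x4}} U2={{x1},{x2},{x1,x2},{x1,x3},{x1,x4},{x2,x3},{x2,x4},{x1,x2,x3},{x1,x2,x4},{x2,x3,x4}} U3={{x4},{x1,x4},{x2,x4},{x3,x4},{x1,x2,x4},{x2,x3,x4}}
  U12={{x1,x3},{x2,x3},{x1,x2,x3},{x2,x3,x4}} U13={{x3,x4},{x2,x3,x4}} U23={{x1,x4},{x2,x4},{x1,x2,x4},{x2,x3,x4}}
  U123={{x2,x3,x4}}
C dims 3,3,1; δ0: rk_F2 2; δ1: rk_F2 1
degree 0: 3−2−0 = 1 → Ȟ^0 ≅ Z/2
degree 1: 3−1−2 = 0 → Ȟ^1 ≅ 0
degree 2: 1−0−1 = 0 → Ȟ^2 ≅ 0

Ȟ^0(U;F) ≅ Z/2, Ȟ^1(U;F) ≅ 0, Ȟ^2(U;F) ≅ 0


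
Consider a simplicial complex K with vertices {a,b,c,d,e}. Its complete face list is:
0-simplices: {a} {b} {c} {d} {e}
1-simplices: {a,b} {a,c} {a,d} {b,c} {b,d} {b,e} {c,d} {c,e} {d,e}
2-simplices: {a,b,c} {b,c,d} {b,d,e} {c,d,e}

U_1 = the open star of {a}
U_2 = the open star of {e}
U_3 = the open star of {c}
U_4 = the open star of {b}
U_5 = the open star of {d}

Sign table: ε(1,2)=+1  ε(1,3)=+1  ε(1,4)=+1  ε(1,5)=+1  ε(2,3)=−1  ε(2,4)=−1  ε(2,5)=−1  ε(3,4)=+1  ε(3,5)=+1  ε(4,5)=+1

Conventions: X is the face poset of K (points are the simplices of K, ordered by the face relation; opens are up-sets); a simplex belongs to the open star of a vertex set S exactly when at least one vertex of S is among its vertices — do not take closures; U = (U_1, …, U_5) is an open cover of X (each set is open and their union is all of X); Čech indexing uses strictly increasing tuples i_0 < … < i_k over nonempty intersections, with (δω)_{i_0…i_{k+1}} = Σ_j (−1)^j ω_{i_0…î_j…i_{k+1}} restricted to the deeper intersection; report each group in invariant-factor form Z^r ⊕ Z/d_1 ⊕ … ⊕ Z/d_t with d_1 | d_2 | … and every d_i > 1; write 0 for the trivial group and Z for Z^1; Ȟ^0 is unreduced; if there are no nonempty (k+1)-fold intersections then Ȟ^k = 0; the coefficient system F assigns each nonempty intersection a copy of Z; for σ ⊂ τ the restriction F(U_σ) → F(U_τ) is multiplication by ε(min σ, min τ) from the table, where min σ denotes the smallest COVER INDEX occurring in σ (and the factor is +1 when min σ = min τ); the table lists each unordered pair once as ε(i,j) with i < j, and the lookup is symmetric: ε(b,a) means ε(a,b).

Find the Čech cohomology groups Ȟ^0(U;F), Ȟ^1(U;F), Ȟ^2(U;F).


Ȟ^0(U;F) ≅ Z; Ȟ^1(U;F) ≅ Z; Ȟ^2(U;F) ≅ 0

cover nerve:
  U1={{a},{a,b},{a,c},{a,d},{a,b,c}} U2={{e},{b,e},{c,e},{d,e},{b,d,e},{c,d,e}} U3={{c},{a,c},{b,c},{c,d},{c,e},{a,b,c},{b,c,d},{c,d,e}} U4={{b},{a,b},{b,c},{b,d},{b,e},{a,b,c},{b,c,d},{b,d,e}} U5={{d},{a,d},{b,d},{c,d},{d,e},{b,c,d},{b,d,e},{c,d,e}}
  U13={{a,c},{a,b,c}} U14={{a,b},{a,b,c}} U15={{a,d}} U23={{c,e},{c,d,e}} U24={{b,e},{b,d,e}} U25={{d,e},{b,d,e},{c,d,e}} U34={{b,c},{a,b,c},{b,c,d}} U35={{c,d},{b,c,d},{c,d,e}} U45={{b,d},{b,c,d},{b,d,e}}
  U134={{a,b,c}} U235={{c,d,e}} U245={{b,d,e}} U345={{b,c,d}}
C dims 5,9,4; δ0: rk 4, SNF 1^4; δ1: rk 4, SNF 1^4
Ȟ^0: (5−4)−0=1 ⇒ Z
Ȟ^1: (9−4)−4=1 ⇒ Z
Ȟ^2: (4−0)−4=0 ⇒ 0


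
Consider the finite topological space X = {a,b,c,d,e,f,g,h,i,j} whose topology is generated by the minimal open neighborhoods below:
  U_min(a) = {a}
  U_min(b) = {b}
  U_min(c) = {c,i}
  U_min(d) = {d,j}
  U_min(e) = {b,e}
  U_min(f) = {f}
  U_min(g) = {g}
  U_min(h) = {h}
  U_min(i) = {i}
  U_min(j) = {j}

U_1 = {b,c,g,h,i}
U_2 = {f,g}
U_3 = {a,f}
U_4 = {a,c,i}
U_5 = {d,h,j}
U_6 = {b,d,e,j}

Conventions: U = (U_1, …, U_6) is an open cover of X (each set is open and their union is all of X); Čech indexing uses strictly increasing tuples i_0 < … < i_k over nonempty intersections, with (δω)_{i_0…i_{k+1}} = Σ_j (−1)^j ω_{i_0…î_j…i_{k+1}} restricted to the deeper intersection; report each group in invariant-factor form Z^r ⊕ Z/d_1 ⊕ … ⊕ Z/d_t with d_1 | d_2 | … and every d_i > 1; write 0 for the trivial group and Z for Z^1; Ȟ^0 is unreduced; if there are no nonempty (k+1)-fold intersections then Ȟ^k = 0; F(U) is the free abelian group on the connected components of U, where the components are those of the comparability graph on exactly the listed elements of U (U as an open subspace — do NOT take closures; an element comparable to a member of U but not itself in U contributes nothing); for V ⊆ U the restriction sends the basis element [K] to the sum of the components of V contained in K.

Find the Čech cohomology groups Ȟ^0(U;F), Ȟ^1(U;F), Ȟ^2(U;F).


nonempty overlaps:
  U12={g} U14={c,i} U15={h} U16={b} U23={f} U34={a} U56={d,j}
components per intersection:
  U1: {b} {c,i} {g} {h}
  U2: {f} {g}
  U3: {a} {f}
  U4: {a} {c,i}
  U5: {d,j} {h}
  U6: {b,e} {d,j}
  U12: {g}
  U14: {c,i}
  U15: {h}
  U16: {b}
  U23: {f}
  U34: {a}
  U56: {d,j}
C dims 14,7; δ0: rk 7, SNF 1^7
degree 0: 14−7−0 = 7 → Ȟ^0 ≅ Z^7
degree 1: 7−0−7 = 0 → Ȟ^1 ≅ 0
degree 2: 0−0−0 = 0 → Ȟ^2 ≅ 0

Ȟ^0 ≅ Z^7,  Ȟ^1 ≅ 0,  Ȟ^2 ≅ 0
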